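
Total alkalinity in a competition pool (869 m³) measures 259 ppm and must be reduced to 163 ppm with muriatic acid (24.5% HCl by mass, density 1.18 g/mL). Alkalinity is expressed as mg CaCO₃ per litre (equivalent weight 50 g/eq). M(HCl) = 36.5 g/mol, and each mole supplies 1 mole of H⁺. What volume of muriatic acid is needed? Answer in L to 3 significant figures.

211 L

Volume: 869 m³ = 869,000 L.
Alkalinity to neutralize: (259 − 163) = 96 mg/L as CaCO₃ × 869,000 L = 83,420 g as CaCO₃.
Equivalents of H⁺ required: 83,420 ÷ 50 g/eq = 1668 eq = 1668 mol HCl.
Mass of HCl: 1668 × 36.5 = 60,900 g.
Mass of 24.5% solution: 60,900 / 0.245 = 248,600 g.
Volume: 248,600 g ÷ 1.18 g/mL = 210,700 mL.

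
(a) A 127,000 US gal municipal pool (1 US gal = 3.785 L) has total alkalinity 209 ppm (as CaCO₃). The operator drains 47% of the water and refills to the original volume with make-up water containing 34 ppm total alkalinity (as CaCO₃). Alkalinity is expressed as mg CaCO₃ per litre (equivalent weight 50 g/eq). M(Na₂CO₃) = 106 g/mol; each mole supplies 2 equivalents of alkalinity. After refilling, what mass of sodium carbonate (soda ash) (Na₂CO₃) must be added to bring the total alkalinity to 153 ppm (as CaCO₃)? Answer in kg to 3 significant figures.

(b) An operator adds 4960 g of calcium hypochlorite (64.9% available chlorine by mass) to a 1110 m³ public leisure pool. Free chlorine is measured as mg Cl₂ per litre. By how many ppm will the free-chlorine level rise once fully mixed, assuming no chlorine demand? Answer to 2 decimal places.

(a) 13.4 kg; (b) 2.90 ppm

(a) Volume: 127,000 US gal × 3.785 L/gal = 480,695 L.
(a) After draining 47% and refilling: 209 × 0.53 + 34 × 0.47 = 126.75 ppm.
(a) Deficit to target: 153 − 126.75 = 26.25 mg/L.
(a) As CaCO₃: 26.25 mg/L × 480,695 L = 12,620 g; ÷ 50 g/eq ÷ 2 = 126.2 mol Na₂CO₃.
(a) Mass: 126.2 × 106 = 13,380 g.

(b) Volume: 1110 m³ = 1,110,000 L.
(b) Available chlorine delivered: 4960 g × 0.649 = 3219 g as Cl₂.
(b) Concentration rise: 3219 g / 1,110,000 L = 2.9 mg/L = 2.90 ppm.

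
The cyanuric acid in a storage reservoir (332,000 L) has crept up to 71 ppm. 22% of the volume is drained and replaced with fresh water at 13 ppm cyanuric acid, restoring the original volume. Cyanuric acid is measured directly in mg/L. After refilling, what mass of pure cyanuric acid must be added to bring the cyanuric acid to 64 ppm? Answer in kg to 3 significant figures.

After draining 22% and refilling: 71 × 0.78 + 13 × 0.22 = 58.24 ppm.
Deficit to target: 64 − 58.24 = 5.76 mg/L.
Mass: 5.76 mg/L × 332,000 L = 1912 g cyanuric acid.

1.91 kg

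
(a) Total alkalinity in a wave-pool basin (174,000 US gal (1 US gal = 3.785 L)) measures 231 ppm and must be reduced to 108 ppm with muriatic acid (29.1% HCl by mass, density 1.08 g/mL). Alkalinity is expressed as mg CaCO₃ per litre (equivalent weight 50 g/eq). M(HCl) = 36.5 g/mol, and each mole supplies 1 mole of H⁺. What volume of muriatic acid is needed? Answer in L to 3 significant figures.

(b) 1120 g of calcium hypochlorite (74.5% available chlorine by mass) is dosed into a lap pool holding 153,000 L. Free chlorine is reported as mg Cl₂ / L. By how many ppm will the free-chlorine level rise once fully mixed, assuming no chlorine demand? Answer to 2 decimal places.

(a) Volume: 174,000 US gal × 3.785 L/gal = 658,590 L.
(a) Alkalinity to neutralize: (231 − 108) = 123 mg/L as CaCO₃ × 658,590 L = 81,010 g as CaCO₃.
(a) Equivalents of H⁺ required: 81,010 ÷ 50 g/eq = 1620 eq = 1620 mol HCl.
(a) Mass of HCl: 1620 × 36.5 = 59,130 g.
(a) Mass of 29.1% solution: 59,130 / 0.291 = 203,200 g.
(a) Volume: 203,200 g ÷ 1.08 g/mL = 188,200 mL.

(b) Available chlorine delivered: 1120 g × 0.745 = 834.4 g as Cl₂.
(b) Concentration rise: 834.4 g / 153,000 L = 5.454 mg/L = 5.45 ppm.

(a) 188 L; (b) 5.45 ppm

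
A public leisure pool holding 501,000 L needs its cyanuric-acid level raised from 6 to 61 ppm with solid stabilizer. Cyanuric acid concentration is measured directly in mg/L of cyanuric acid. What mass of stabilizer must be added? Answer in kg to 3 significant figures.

27.6 kg

CYA to add: (61 − 6) = 55 mg/L × 501,000 L = 27,560 g cyanuric acid.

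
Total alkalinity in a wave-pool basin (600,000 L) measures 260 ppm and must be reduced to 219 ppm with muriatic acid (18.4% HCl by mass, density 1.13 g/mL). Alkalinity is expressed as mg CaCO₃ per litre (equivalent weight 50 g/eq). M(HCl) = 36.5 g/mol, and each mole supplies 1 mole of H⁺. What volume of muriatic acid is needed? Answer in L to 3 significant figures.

86.4 L

Alkalinity to neutralize: (260 − 219) = 41 mg/L as CaCO₃ × 600,000 L = 24,600 g as CaCO₃.
Equivalents of H⁺ required: 24,600 ÷ 50 g/eq = 492 eq = 492 mol HCl.
Mass of HCl: 492 × 36.5 = 17,960 g.
Mass of 18.4% solution: 17,960 / 0.184 = 97,600 g.
Volume: 97,600 g ÷ 1.13 g/mL = 86,370 mL.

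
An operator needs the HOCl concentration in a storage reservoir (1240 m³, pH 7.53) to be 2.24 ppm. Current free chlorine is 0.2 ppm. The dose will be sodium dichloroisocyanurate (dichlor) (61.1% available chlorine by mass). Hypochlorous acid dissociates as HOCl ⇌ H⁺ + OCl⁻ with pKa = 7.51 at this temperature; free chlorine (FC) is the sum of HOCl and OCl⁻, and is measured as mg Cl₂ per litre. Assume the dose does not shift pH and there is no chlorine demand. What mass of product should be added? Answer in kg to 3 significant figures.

8.90 kg

Volume: 1240 m³ = 1,240,000 L.
[OCl⁻]/[HOCl] = 10^(pH − pKa) = 10^(7.53 − 7.51) = 1.047; fraction as HOCl = 1/(1 + 1.047) = 0.4885.
Free chlorine required for 2.24 ppm HOCl: 2.24 / 0.4885 = 4.586 ppm.
FC to add: 4.586 − 0.2 = 4.386 mg/L as Cl₂.
Cl₂ equivalent: 4.386 mg/L × 1,240,000 L = 5438 g.
Product at 61.1% available Cl: 5438 / 0.611 = 8900 g.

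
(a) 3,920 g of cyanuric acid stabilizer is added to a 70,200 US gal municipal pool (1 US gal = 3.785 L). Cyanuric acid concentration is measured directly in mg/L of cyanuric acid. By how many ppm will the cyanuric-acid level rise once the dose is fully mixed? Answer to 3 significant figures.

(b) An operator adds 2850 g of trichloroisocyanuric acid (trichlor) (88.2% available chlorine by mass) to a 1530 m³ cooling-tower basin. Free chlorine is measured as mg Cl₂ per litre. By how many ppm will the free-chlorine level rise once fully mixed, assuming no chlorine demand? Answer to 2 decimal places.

(a) 14.8 ppm; (b) 1.64 ppm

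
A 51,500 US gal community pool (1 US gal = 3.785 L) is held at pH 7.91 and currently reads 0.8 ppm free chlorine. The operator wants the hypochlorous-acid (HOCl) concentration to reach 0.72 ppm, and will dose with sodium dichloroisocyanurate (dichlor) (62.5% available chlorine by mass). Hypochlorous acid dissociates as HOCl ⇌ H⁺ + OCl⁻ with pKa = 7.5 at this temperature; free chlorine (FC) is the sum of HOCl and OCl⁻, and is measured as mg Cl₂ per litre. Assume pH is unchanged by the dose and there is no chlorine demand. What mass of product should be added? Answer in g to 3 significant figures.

Volume: 51,500 US gal × 3.785 L/gal = 194,928 L.
[OCl⁻]/[HOCl] = 10^(pH − pKa) = 10^(7.91 − 7.5) = 2.57; fraction as HOCl = 1/(1 + 2.57) = 0.2801.
Free chlorine required for 0.72 ppm HOCl: 0.72 / 0.2801 = 2.571 ppm.
FC to add: 2.571 − 0.8 = 1.771 mg/L as Cl₂.
Cl₂ equivalent: 1.771 mg/L × 194,928 L = 345.2 g.
Product at 62.5% available Cl: 345.2 / 0.625 = 552.2 g.

552 g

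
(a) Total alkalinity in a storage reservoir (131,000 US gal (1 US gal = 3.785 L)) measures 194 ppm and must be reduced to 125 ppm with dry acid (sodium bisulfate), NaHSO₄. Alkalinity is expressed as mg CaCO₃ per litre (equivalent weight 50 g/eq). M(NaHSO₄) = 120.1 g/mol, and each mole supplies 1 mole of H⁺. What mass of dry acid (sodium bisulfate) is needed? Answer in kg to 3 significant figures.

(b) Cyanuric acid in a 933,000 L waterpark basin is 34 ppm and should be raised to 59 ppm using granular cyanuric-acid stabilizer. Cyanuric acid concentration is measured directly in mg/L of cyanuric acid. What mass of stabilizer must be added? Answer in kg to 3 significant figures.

(a) 82.2 kg; (b) 23.3 kg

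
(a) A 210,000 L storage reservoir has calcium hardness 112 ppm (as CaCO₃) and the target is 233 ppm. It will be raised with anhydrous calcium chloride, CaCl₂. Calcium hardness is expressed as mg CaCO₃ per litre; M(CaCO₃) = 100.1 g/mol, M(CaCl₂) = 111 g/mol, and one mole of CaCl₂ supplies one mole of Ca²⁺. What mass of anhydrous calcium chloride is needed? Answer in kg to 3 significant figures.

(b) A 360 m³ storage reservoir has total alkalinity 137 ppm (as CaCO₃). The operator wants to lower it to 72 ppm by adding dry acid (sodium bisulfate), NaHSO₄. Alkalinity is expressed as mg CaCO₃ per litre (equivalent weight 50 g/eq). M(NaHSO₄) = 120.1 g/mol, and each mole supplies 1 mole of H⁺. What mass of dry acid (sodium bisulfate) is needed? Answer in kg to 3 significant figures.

(a) Hardness to add: (233 − 112) = 121 mg/L as CaCO₃ × 210,000 L = 25,410 g as CaCO₃.
(a) Moles of Ca²⁺ (1 mol Ca²⁺ ≡ 1 mol CaCO₃): 25,410 / 100.1 g/mol = 253.8 mol.
(a) Mass of CaCl₂: 253.8 × 111 = 28,180 g.

(b) Volume: 360 m³ = 360,000 L.
(b) Alkalinity to neutralize: (137 − 72) = 65 mg/L as CaCO₃ × 360,000 L = 23,400 g as CaCO₃.
(b) Equivalents of H⁺ required: 23,400 ÷ 50 g/eq = 468 eq = 468 mol NaHSO₄.
(b) Mass of NaHSO₄: 468 × 120.1 = 56,210 g.

(a) 28.2 kg; (b) 56.2 kg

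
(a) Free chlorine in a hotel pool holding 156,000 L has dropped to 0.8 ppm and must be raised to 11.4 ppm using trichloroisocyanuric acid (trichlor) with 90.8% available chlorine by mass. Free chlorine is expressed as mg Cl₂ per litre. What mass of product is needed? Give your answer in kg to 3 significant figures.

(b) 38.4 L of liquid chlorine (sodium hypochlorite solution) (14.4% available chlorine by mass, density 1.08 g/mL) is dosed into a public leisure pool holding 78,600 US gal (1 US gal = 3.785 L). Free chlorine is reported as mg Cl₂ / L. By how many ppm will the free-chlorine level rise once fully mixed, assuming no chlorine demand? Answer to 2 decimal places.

(a) Chlorine deficit: 11.4 − 0.8 = 10.6 ppm = 10.6 mg/L as Cl₂.
(a) Cl₂ equivalent needed: 10.6 mg/L × 156,000 L = 1,654,000 mg = 1654 g.
(a) Product at 90.8% available chlorine: 1654 / 0.908 = 1821 g.

(b) Volume: 78,600 US gal × 3.785 L/gal = 297,501 L.
(b) Mass of solution: 38.4 L × 1000 mL/L × 1.08 g/mL = 41,470 g.
(b) Available chlorine delivered: 41,470 g × 0.144 = 5972 g as Cl₂.
(b) Concentration rise: 5972 g / 297,501 L = 20.07 mg/L = 20.07 ppm.

(a) 1.82 kg; (b) 20.07 ppm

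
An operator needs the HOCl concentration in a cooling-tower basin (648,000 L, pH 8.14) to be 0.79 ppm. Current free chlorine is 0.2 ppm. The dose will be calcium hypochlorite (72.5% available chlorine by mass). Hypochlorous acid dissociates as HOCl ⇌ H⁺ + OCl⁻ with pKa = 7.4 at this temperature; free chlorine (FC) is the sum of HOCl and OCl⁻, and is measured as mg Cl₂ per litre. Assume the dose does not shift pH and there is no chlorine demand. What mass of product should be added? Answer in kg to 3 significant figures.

4.41 kg

[OCl⁻]/[HOCl] = 10^(pH − pKa) = 10^(8.14 − 7.4) = 5.495; fraction as HOCl = 1/(1 + 5.495) = 0.154.
Free chlorine required for 0.79 ppm HOCl: 0.79 / 0.154 = 5.131 ppm.
FC to add: 5.131 − 0.2 = 4.931 mg/L as Cl₂.
Cl₂ equivalent: 4.931 mg/L × 648,000 L = 3196 g.
Product at 72.5% available Cl: 3196 / 0.725 = 4408 g.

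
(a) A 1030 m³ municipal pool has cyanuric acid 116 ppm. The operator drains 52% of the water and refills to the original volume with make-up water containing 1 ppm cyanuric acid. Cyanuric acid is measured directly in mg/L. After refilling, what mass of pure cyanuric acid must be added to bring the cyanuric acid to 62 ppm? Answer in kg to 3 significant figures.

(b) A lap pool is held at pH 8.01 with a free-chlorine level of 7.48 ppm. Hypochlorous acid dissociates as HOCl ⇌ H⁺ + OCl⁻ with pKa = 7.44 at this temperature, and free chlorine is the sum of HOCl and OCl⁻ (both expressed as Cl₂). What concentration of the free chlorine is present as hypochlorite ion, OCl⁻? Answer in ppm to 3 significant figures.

(a) 5.97 kg; (b) 5.89 ppm

(a) Volume: 1030 m³ = 1,030,000 L.
(a) After draining 52% and refilling: 116 × 0.48 + 1 × 0.52 = 56.2 ppm.
(a) Deficit to target: 62 − 56.2 = 5.8 mg/L.
(a) Mass: 5.8 mg/L × 1,030,000 L = 5974 g cyanuric acid.

(b) [OCl⁻]/[HOCl] = 10^(pH − pKa) = 10^(8.01 − 7.44) = 10^0.57 = 3.715.
(b) Fraction as HOCl = 1 / (1 + 3.715) = 0.2121.
(b) OCl⁻ = (1 − 0.2121) × 7.48 ppm = 5.894 ppm.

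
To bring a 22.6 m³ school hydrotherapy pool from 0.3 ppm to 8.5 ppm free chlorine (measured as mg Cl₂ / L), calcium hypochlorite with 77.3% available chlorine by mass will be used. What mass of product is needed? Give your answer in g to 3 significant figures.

240 g

Volume: 22.6 m³ = 22,600 L.
Chlorine deficit: 8.5 − 0.3 = 8.2 ppm = 8.2 mg/L as Cl₂.
Cl₂ equivalent needed: 8.2 mg/L × 22,600 L = 185,300 mg = 185.3 g.
Product at 77.3% available chlorine: 185.3 / 0.773 = 239.7 g.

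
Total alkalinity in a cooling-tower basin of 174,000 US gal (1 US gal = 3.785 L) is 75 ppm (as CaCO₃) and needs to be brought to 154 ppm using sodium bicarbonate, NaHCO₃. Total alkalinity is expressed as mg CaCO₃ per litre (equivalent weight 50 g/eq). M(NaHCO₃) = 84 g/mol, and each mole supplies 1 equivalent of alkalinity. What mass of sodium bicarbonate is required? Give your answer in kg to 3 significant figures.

Volume: 174,000 US gal × 3.785 L/gal = 658,590 L.
Alkalinity to add: (154 − 75) = 79 mg/L as CaCO₃ × 658,590 L = 52,030 g as CaCO₃.
Equivalents: 52,030 g ÷ 50 g/eq = 1041 eq.
NaHCO₃ supplies 1 eq per mole → 1041 mol.
Mass: 1041 mol × 84 g/mol = 87,410 g.

87.4 kg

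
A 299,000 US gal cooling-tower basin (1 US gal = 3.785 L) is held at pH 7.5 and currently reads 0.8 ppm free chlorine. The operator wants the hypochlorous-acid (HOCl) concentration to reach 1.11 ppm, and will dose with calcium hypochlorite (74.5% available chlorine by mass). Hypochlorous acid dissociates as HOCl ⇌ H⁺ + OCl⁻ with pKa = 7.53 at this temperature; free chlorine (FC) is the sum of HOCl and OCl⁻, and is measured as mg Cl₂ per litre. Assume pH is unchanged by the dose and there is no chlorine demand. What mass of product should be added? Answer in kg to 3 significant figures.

2.04 kg

Volume: 299,000 US gal × 3.785 L/gal = 1,131,715 L.
[OCl⁻]/[HOCl] = 10^(pH − pKa) = 10^(7.5 − 7.53) = 0.9333; fraction as HOCl = 1/(1 + 0.9333) = 0.5173.
Free chlorine required for 1.11 ppm HOCl: 1.11 / 0.5173 = 2.146 ppm.
FC to add: 2.146 − 0.8 = 1.346 mg/L as Cl₂.
Cl₂ equivalent: 1.346 mg/L × 1,131,715 L = 1523 g.
Product at 74.5% available Cl: 1523 / 0.745 = 2045 g.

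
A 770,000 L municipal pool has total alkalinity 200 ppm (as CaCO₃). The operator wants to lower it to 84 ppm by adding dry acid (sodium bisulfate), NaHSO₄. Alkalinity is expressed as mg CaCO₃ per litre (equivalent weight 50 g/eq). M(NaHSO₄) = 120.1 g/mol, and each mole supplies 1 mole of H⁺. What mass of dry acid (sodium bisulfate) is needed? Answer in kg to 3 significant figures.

215 kg

Alkalinity to neutralize: (200 − 84) = 116 mg/L as CaCO₃ × 770,000 L = 89,320 g as CaCO₃.
Equivalents of H⁺ required: 89,320 ÷ 50 g/eq = 1786 eq = 1786 mol NaHSO₄.
Mass of NaHSO₄: 1786 × 120.1 = 214,500 g.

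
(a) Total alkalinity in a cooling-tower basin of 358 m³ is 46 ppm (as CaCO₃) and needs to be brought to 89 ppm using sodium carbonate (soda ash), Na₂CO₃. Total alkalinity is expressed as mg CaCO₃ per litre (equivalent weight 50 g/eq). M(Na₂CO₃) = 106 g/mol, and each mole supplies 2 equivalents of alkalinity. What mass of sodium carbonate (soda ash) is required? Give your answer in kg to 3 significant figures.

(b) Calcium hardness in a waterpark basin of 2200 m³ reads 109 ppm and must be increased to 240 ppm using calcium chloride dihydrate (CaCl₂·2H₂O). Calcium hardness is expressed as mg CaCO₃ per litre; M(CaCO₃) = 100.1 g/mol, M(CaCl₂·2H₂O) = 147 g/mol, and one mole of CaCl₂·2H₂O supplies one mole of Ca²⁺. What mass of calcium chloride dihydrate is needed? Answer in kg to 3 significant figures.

(a) Volume: 358 m³ = 358,000 L.
(a) Alkalinity to add: (89 − 46) = 43 mg/L as CaCO₃ × 358,000 L = 15,390 g as CaCO₃.
(a) Equivalents: 15,390 g ÷ 50 g/eq = 307.9 eq.
(a) Each mole of Na₂CO₃ supplies 2 eq, so 307.9 / 2 = 153.9 mol.
(a) Mass: 153.9 mol × 106 g/mol = 16,320 g.

(b) Volume: 2200 m³ = 2,200,000 L.
(b) Hardness to add: (240 − 109) = 131 mg/L as CaCO₃ × 2,200,000 L = 288,200 g as CaCO₃.
(b) Moles of Ca²⁺ (1 mol Ca²⁺ ≡ 1 mol CaCO₃): 288,200 / 100.1 g/mol = 2879 mol.
(b) Mass of CaCl₂·2H₂O: 2879 × 147 = 423,200 g.

(a) 16.3 kg; (b) 423 kg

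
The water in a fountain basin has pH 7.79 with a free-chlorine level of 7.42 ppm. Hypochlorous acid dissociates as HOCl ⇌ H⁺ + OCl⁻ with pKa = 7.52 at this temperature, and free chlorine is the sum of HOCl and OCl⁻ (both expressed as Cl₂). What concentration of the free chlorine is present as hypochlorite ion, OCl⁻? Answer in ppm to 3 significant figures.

4.83 ppm

[OCl⁻]/[HOCl] = 10^(pH − pKa) = 10^(7.79 − 7.52) = 10^0.27 = 1.862.
Fraction as HOCl = 1 / (1 + 1.862) = 0.3494.
OCl⁻ = (1 − 0.3494) × 7.42 ppm = 4.827 ppm.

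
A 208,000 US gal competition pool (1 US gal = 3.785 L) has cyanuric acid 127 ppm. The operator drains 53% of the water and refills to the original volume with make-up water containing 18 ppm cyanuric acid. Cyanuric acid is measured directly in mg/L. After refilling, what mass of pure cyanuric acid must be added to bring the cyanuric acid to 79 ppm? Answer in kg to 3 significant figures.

7.69 kg

Volume: 208,000 US gal × 3.785 L/gal = 787,280 L.
After draining 53% and refilling: 127 × 0.47 + 18 × 0.53 = 69.23 ppm.
Deficit to target: 79 − 69.23 = 9.77 mg/L.
Mass: 9.77 mg/L × 787,280 L = 7692 g cyanuric acid.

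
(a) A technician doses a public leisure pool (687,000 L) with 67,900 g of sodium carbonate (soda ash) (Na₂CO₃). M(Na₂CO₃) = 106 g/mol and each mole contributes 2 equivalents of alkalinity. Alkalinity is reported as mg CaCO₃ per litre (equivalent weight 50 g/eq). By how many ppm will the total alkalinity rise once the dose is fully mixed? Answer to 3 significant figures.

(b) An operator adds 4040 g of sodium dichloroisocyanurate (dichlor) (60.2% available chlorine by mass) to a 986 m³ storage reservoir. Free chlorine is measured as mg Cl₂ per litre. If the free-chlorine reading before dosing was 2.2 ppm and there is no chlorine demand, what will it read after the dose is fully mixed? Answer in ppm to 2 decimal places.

(a) 93.2 ppm; (b) 4.67 ppm

(a) Moles of Na₂CO₃: 67,900 g ÷ 106 g/mol = 640.6 mol → 1281 eq of alkalinity.
(a) As CaCO₃: 1281 eq × 50 g/eq = 64,060 g.
(a) Rise: 64,060 g / 687,000 L × 1000 = 93.24 mg/L.

(b) Volume: 986 m³ = 986,000 L.
(b) Available chlorine delivered: 4040 g × 0.602 = 2432 g as Cl₂.
(b) Concentration rise: 2432 g / 986,000 L = 2.467 mg/L = 2.47 ppm.
(b) Final FC: 2.2 + 2.47 = 4.67 ppm.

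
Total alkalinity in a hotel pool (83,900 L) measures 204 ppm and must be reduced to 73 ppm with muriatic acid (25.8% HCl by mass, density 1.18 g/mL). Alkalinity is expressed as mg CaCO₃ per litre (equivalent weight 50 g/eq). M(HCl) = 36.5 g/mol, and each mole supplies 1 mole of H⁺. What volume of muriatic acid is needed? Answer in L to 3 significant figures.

26.4 L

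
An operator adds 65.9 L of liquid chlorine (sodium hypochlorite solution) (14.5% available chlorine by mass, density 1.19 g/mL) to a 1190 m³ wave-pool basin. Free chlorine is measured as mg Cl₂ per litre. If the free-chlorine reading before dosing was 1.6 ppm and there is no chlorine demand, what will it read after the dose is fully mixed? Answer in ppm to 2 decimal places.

11.16 ppm

Volume: 1190 m³ = 1,190,000 L.
Mass of solution: 65.9 L × 1000 mL/L × 1.19 g/mL = 78,420 g.
Available chlorine delivered: 78,420 g × 0.145 = 11,370 g as Cl₂.
Concentration rise: 11,370 g / 1,190,000 L = 9.556 mg/L = 9.56 ppm.
Final FC: 1.6 + 9.56 = 11.16 ppm.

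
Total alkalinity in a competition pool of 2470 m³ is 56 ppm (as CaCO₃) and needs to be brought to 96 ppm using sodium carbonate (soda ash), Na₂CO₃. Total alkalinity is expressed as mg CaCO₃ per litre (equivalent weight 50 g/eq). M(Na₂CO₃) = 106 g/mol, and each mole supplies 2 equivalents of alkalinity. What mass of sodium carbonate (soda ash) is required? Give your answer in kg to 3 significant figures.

105 kg

Volume: 2470 m³ = 2,470,000 L.
Alkalinity to add: (96 − 56) = 40 mg/L as CaCO₃ × 2,470,000 L = 98,800 g as CaCO₃.
Equivalents: 98,800 g ÷ 50 g/eq = 1976 eq.
Each mole of Na₂CO₃ supplies 2 eq, so 1976 / 2 = 988 mol.
Mass: 988 mol × 106 g/mol = 104,700 g.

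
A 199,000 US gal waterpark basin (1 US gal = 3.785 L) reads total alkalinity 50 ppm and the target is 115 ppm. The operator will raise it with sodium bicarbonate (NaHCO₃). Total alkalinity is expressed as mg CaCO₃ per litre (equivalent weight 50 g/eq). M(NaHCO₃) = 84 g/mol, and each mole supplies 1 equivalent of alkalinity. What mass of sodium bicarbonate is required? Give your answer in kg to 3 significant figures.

82.3 kg

Volume: 199,000 US gal × 3.785 L/gal = 753,215 L.
Alkalinity to add: (115 − 50) = 65 mg/L as CaCO₃ × 753,215 L = 48,960 g as CaCO₃.
Equivalents: 48,960 g ÷ 50 g/eq = 979.2 eq.
NaHCO₃ supplies 1 eq per mole → 979.2 mol.
Mass: 979.2 mol × 84 g/mol = 82,250 g.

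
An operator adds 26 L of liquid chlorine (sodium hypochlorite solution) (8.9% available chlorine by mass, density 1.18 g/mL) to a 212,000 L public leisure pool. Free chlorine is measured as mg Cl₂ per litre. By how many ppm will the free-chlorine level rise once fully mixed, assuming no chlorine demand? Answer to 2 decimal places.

Mass of solution: 26 L × 1000 mL/L × 1.18 g/mL = 30,680 g.
Available chlorine delivered: 30,680 g × 0.089 = 2731 g as Cl₂.
Concentration rise: 2731 g / 212,000 L = 12.88 mg/L = 12.88 ppm.

12.88 ppm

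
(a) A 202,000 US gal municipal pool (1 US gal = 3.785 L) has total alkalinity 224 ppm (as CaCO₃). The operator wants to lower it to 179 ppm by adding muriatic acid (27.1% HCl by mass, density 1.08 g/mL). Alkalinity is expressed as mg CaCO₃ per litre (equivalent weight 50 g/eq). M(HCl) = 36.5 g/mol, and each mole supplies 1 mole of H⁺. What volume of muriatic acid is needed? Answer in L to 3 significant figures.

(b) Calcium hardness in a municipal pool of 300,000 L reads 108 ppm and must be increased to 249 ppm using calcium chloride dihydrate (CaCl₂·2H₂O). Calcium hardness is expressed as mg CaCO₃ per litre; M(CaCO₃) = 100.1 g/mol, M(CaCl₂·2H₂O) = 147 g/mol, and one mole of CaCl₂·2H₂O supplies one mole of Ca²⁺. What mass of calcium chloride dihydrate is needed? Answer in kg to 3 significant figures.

(a) Volume: 202,000 US gal × 3.785 L/gal = 764,570 L.
(a) Alkalinity to neutralize: (224 − 179) = 45 mg/L as CaCO₃ × 764,570 L = 34,410 g as CaCO₃.
(a) Equivalents of H⁺ required: 34,410 ÷ 50 g/eq = 688.1 eq = 688.1 mol HCl.
(a) Mass of HCl: 688.1 × 36.5 = 25,120 g.
(a) Mass of 27.1% solution: 25,120 / 0.271 = 92,680 g.
(a) Volume: 92,680 g ÷ 1.08 g/mL = 85,810 mL.

(b) Hardness to add: (249 − 108) = 141 mg/L as CaCO₃ × 300,000 L = 42,300 g as CaCO₃.
(b) Moles of Ca²⁺ (1 mol Ca²⁺ ≡ 1 mol CaCO₃): 42,300 / 100.1 g/mol = 422.6 mol.
(b) Mass of CaCl₂·2H₂O: 422.6 × 147 = 62,120 g.

(a) 85.8 L; (b) 62.1 kg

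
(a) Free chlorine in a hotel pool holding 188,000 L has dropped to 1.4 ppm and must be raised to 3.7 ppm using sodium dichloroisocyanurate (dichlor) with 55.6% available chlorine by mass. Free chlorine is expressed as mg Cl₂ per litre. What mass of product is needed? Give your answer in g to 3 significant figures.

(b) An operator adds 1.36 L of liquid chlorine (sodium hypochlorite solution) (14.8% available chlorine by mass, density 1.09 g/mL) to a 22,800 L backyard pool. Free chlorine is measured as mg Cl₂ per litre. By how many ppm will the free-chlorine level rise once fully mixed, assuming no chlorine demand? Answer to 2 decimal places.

(a) 778 g; (b) 9.62 ppm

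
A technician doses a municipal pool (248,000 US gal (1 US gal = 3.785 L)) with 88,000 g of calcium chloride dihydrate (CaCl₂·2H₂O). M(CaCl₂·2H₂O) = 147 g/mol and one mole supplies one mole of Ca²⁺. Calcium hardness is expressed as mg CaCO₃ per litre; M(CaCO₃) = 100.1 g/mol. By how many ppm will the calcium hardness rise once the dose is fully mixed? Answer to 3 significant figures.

63.8 ppm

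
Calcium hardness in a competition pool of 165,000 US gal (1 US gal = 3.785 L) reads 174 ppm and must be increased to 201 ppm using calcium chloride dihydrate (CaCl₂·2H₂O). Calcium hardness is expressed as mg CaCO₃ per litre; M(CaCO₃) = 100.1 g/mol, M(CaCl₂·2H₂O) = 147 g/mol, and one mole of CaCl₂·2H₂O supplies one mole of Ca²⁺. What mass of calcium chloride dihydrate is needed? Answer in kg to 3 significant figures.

Volume: 165,000 US gal × 3.785 L/gal = 624,525 L.
Hardness to add: (201 − 174) = 27 mg/L as CaCO₃ × 624,525 L = 16,860 g as CaCO₃.
Moles of Ca²⁺ (1 mol Ca²⁺ ≡ 1 mol CaCO₃): 16,860 / 100.1 g/mol = 168.5 mol.
Mass of CaCl₂·2H₂O: 168.5 × 147 = 24,760 g.

24.8 kg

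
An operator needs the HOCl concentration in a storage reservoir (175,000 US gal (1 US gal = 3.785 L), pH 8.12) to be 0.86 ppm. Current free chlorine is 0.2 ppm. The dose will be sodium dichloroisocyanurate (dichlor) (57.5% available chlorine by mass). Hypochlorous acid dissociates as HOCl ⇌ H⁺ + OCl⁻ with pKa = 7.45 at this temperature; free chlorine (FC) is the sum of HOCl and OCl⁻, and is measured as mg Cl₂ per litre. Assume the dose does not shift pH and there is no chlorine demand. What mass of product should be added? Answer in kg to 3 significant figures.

Volume: 175,000 US gal × 3.785 L/gal = 662,375 L.
[OCl⁻]/[HOCl] = 10^(pH − pKa) = 10^(8.12 − 7.45) = 4.677; fraction as HOCl = 1/(1 + 4.677) = 0.1761.
Free chlorine required for 0.86 ppm HOCl: 0.86 / 0.1761 = 4.883 ppm.
FC to add: 4.883 − 0.2 = 4.683 mg/L as Cl₂.
Cl₂ equivalent: 4.683 mg/L × 662,375 L = 3102 g.
Product at 57.5% available Cl: 3102 / 0.575 = 5394 g.

5.39 kg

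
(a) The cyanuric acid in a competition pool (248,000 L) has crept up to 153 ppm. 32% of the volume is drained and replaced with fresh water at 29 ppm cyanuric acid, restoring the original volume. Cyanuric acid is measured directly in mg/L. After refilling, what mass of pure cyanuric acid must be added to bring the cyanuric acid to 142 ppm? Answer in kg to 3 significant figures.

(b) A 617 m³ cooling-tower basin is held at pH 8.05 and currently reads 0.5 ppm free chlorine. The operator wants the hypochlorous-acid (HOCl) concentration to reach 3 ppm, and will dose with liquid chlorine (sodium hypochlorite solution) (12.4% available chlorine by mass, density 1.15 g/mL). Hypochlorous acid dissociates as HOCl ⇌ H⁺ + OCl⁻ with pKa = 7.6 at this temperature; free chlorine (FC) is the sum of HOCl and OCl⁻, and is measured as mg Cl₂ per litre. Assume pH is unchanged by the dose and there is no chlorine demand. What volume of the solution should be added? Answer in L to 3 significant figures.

(a) After draining 32% and refilling: 153 × 0.68 + 29 × 0.32 = 113.32 ppm.
(a) Deficit to target: 142 − 113.32 = 28.68 mg/L.
(a) Mass: 28.68 mg/L × 248,000 L = 7113 g cyanuric acid.

(b) Volume: 617 m³ = 617,000 L.
(b) [OCl⁻]/[HOCl] = 10^(pH − pKa) = 10^(8.05 − 7.6) = 2.818; fraction as HOCl = 1/(1 + 2.818) = 0.2619.
(b) Free chlorine required for 3 ppm HOCl: 3 / 0.2619 = 11.46 ppm.
(b) FC to add: 11.46 − 0.5 = 10.96 mg/L as Cl₂.
(b) Cl₂ equivalent: 10.96 mg/L × 617,000 L = 6759 g.
(b) Product at 12.4% available Cl: 6759 / 0.124 = 54,510 g.
(b) Volume: 54,510 g ÷ 1.15 g/mL = 47,400 mL.

(a) 7.11 kg; (b) 47.4 L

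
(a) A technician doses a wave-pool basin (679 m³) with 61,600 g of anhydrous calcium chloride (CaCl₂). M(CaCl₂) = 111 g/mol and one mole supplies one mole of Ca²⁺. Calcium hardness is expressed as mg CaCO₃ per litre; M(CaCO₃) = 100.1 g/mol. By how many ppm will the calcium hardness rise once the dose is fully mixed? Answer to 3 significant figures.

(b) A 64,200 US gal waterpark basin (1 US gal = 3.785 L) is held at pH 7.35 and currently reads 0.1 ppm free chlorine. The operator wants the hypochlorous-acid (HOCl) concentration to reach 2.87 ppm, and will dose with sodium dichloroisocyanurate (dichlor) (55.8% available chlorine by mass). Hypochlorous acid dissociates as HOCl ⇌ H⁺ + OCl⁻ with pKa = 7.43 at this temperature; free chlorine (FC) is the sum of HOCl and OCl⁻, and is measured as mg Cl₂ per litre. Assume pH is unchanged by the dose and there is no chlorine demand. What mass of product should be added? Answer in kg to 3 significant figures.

(a) Volume: 679 m³ = 679,000 L.
(a) Moles of Ca²⁺: 61,600 g ÷ 111 g/mol = 555 mol.
(a) As CaCO₃: 555 mol × 100.1 g/mol = 55,550 g.
(a) Rise: 55,550 g / 679,000 L × 1000 = 81.81 mg/L.

(b) Volume: 64,200 US gal × 3.785 L/gal = 242,997 L.
(b) [OCl⁻]/[HOCl] = 10^(pH − pKa) = 10^(7.35 − 7.43) = 0.8318; fraction as HOCl = 1/(1 + 0.8318) = 0.5459.
(b) Free chlorine required for 2.87 ppm HOCl: 2.87 / 0.5459 = 5.257 ppm.
(b) FC to add: 5.257 − 0.1 = 5.157 mg/L as Cl₂.
(b) Cl₂ equivalent: 5.157 mg/L × 242,997 L = 1253 g.
(b) Product at 55.8% available Cl: 1253 / 0.558 = 2246 g.

(a) 81.8 ppm; (b) 2.25 kg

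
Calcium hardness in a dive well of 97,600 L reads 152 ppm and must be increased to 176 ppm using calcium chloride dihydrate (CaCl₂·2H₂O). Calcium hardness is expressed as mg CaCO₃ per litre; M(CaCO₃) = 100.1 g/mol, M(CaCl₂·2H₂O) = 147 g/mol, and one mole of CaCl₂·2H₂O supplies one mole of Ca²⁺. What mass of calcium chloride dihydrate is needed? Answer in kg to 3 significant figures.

3.44 kg

Hardness to add: (176 − 152) = 24 mg/L as CaCO₃ × 97,600 L = 2342 g as CaCO₃.
Moles of Ca²⁺ (1 mol Ca²⁺ ≡ 1 mol CaCO₃): 2342 / 100.1 g/mol = 23.4 mol.
Mass of CaCl₂·2H₂O: 23.4 × 147 = 3440 g.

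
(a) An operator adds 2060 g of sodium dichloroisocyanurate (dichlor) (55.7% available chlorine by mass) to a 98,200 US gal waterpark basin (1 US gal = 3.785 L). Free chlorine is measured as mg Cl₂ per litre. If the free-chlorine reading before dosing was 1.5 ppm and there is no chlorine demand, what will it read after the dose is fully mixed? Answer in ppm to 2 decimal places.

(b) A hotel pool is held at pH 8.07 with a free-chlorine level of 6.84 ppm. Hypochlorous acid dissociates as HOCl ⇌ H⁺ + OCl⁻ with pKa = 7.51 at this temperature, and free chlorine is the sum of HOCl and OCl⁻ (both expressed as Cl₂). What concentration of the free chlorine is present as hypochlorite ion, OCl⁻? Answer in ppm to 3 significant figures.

(a) Volume: 98,200 US gal × 3.785 L/gal = 371,687 L.
(a) Available chlorine delivered: 2060 g × 0.557 = 1147 g as Cl₂.
(a) Concentration rise: 1147 g / 371,687 L = 3.087 mg/L = 3.09 ppm.
(a) Final FC: 1.5 + 3.09 = 4.59 ppm.

(b) [OCl⁻]/[HOCl] = 10^(pH − pKa) = 10^(8.07 − 7.51) = 10^0.56 = 3.631.
(b) Fraction as HOCl = 1 / (1 + 3.631) = 0.2159.
(b) OCl⁻ = (1 − 0.2159) × 6.84 ppm = 5.363 ppm.

(a) 4.59 ppm; (b) 5.36 ppm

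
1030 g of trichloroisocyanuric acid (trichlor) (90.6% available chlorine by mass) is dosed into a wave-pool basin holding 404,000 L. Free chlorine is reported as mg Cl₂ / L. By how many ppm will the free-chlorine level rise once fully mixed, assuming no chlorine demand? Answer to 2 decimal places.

Available chlorine delivered: 1030 g × 0.906 = 933.2 g as Cl₂.
Concentration rise: 933.2 g / 404,000 L = 2.31 mg/L = 2.31 ppm.

2.31 ppm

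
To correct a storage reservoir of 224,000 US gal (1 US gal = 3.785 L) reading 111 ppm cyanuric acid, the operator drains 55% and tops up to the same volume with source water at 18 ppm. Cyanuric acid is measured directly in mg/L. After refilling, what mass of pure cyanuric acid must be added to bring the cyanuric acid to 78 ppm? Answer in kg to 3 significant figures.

15.4 kg

Volume: 224,000 US gal × 3.785 L/gal = 847,840 L.
After draining 55% and refilling: 111 × 0.45 + 18 × 0.55 = 59.85 ppm.
Deficit to target: 78 − 59.85 = 18.15 mg/L.
Mass: 18.15 mg/L × 847,840 L = 15,390 g cyanuric acid.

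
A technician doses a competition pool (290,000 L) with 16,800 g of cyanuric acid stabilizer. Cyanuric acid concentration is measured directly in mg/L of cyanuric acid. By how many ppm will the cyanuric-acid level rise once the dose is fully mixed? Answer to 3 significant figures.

57.9 ppm

Rise: 16,800 g / 290,000 L × 1000 = 57.93 mg/L.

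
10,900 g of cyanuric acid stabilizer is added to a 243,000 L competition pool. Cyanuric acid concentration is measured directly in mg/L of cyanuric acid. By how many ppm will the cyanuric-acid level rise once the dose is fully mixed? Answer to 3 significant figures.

Rise: 10,900 g / 243,000 L × 1000 = 44.86 mg/L.

44.9 ppm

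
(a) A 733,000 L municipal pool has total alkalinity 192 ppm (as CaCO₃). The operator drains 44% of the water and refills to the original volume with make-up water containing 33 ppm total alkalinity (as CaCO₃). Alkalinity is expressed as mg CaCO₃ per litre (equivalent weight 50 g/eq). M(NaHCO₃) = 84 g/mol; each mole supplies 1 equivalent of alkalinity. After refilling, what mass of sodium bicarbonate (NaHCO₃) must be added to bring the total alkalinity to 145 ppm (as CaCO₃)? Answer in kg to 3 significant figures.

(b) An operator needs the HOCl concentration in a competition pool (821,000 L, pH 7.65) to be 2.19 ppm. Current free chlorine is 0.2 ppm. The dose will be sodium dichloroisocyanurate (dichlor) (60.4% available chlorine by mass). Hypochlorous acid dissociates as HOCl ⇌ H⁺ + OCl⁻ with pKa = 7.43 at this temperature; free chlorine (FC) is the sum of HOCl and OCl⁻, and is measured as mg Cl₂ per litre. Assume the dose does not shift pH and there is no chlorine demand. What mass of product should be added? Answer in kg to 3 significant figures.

(a) 28.3 kg; (b) 7.65 kg

(a) After draining 44% and refilling: 192 × 0.56 + 33 × 0.44 = 122.04 ppm.
(a) Deficit to target: 145 − 122.04 = 22.96 mg/L.
(a) As CaCO₃: 22.96 mg/L × 733,000 L = 16,830 g; ÷ 50 g/eq ÷ 1 = 336.6 mol NaHCO₃.
(a) Mass: 336.6 × 84 = 28,270 g.

(b) [OCl⁻]/[HOCl] = 10^(pH − pKa) = 10^(7.65 − 7.43) = 1.66; fraction as HOCl = 1/(1 + 1.66) = 0.376.
(b) Free chlorine required for 2.19 ppm HOCl: 2.19 / 0.376 = 5.824 ppm.
(b) FC to add: 5.824 − 0.2 = 5.624 mg/L as Cl₂.
(b) Cl₂ equivalent: 5.624 mg/L × 821,000 L = 4618 g.
(b) Product at 60.4% available Cl: 4618 / 0.604 = 7645 g.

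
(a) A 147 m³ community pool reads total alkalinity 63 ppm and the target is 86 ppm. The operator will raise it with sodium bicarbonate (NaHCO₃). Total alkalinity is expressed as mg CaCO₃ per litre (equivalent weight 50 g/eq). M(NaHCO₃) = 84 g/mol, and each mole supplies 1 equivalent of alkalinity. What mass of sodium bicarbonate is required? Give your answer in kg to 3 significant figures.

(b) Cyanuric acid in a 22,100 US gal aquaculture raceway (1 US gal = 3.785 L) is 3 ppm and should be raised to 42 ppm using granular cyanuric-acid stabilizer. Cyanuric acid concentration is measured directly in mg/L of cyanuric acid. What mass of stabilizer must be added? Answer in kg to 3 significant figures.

(a) 5.68 kg; (b) 3.26 kg

(a) Volume: 147 m³ = 147,000 L.
(a) Alkalinity to add: (86 − 63) = 23 mg/L as CaCO₃ × 147,000 L = 3381 g as CaCO₃.
(a) Equivalents: 3381 g ÷ 50 g/eq = 67.62 eq.
(a) NaHCO₃ supplies 1 eq per mole → 67.62 mol.
(a) Mass: 67.62 mol × 84 g/mol = 5680 g.

(b) Volume: 22,100 US gal × 3.785 L/gal = 83,648 L.
(b) CYA to add: (42 − 3) = 39 mg/L × 83,648 L = 3262 g cyanuric acid.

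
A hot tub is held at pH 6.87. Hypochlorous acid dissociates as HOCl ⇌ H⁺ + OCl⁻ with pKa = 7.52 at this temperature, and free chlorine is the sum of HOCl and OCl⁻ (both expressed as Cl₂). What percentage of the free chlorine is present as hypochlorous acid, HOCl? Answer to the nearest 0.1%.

[OCl⁻]/[HOCl] = 10^(pH − pKa) = 10^(6.87 − 7.52) = 10^-0.65 = 0.2239.
Fraction as HOCl = 1 / (1 + 0.2239) = 0.8171.

81.7%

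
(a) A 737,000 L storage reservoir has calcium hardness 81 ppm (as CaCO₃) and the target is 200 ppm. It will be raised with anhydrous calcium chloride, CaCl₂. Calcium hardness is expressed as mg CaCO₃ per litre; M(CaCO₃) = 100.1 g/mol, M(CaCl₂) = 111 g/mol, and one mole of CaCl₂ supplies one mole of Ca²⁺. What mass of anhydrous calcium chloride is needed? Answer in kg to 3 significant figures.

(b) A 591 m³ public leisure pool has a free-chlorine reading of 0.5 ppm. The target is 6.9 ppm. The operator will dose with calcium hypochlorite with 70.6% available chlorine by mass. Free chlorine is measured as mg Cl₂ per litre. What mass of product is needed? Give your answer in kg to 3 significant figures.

(a) 97.3 kg; (b) 5.36 kg

(a) Hardness to add: (200 − 81) = 119 mg/L as CaCO₃ × 737,000 L = 87,700 g as CaCO₃.
(a) Moles of Ca²⁺ (1 mol Ca²⁺ ≡ 1 mol CaCO₃): 87,700 / 100.1 g/mol = 876.2 mol.
(a) Mass of CaCl₂: 876.2 × 111 = 97,250 g.

(b) Volume: 591 m³ = 591,000 L.
(b) Chlorine deficit: 6.9 − 0.5 = 6.4 ppm = 6.4 mg/L as Cl₂.
(b) Cl₂ equivalent needed: 6.4 mg/L × 591,000 L = 3,782,000 mg = 3782 g.
(b) Product at 70.6% available chlorine: 3782 / 0.706 = 5358 g.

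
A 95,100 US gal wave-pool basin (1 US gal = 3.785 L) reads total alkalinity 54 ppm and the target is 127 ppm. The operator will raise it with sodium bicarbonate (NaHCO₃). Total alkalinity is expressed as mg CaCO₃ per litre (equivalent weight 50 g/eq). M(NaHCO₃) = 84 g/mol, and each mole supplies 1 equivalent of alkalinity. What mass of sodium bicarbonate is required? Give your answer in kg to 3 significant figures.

Volume: 95,100 US gal × 3.785 L/gal = 359,954 L.
Alkalinity to add: (127 − 54) = 73 mg/L as CaCO₃ × 359,954 L = 26,280 g as CaCO₃.
Equivalents: 26,280 g ÷ 50 g/eq = 525.5 eq.
NaHCO₃ supplies 1 eq per mole → 525.5 mol.
Mass: 525.5 mol × 84 g/mol = 44,140 g.

44.1 kg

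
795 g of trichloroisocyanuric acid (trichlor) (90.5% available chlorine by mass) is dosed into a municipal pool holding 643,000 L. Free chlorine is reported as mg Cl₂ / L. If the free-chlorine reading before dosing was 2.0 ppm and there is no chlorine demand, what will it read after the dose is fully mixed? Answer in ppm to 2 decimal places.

3.12 ppm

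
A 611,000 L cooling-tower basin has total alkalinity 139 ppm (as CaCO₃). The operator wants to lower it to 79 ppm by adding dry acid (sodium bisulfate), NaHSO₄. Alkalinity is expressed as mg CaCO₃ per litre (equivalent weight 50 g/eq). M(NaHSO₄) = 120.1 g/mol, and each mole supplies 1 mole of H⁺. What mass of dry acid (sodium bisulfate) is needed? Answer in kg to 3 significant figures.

88.1 kg

Alkalinity to neutralize: (139 − 79) = 60 mg/L as CaCO₃ × 611,000 L = 36,660 g as CaCO₃.
Equivalents of H⁺ required: 36,660 ÷ 50 g/eq = 733.2 eq = 733.2 mol NaHSO₄.
Mass of NaHSO₄: 733.2 × 120.1 = 88,060 g.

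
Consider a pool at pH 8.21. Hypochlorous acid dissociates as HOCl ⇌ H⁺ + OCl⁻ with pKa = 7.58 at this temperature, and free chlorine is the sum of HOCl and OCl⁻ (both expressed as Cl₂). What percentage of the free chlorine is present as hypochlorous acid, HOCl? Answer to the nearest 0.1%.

[OCl⁻]/[HOCl] = 10^(pH − pKa) = 10^(8.21 − 7.58) = 10^0.63 = 4.266.
Fraction as HOCl = 1 / (1 + 4.266) = 0.1899.

19.0%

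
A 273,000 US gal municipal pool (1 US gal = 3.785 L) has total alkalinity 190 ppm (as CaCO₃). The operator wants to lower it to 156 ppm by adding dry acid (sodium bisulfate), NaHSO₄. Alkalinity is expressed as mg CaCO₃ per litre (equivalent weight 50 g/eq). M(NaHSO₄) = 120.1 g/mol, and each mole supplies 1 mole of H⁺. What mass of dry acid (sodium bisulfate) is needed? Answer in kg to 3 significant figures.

Volume: 273,000 US gal × 3.785 L/gal = 1,033,305 L.
Alkalinity to neutralize: (190 − 156) = 34 mg/L as CaCO₃ × 1,033,305 L = 35,130 g as CaCO₃.
Equivalents of H⁺ required: 35,130 ÷ 50 g/eq = 702.6 eq = 702.6 mol NaHSO₄.
Mass of NaHSO₄: 702.6 × 120.1 = 84,390 g.

84.4 kg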